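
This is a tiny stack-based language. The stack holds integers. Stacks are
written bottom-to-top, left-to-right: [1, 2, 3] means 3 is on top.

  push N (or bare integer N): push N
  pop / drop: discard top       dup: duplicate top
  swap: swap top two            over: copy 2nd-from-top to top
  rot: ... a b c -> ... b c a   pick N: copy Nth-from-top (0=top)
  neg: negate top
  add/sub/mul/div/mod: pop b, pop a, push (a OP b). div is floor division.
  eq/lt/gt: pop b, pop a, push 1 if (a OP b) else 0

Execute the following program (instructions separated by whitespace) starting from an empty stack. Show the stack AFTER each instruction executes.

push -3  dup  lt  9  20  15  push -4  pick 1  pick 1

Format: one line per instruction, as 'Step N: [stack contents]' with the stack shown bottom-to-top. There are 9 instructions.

Step 1: [-3]
Step 2: [-3, -3]
Step 3: [0]
Step 4: [0, 9]
Step 5: [0, 9, 20]
Step 6: [0, 9, 20, 15]
Step 7: [0, 9, 20, 15, -4]
Step 8: [0, 9, 20, 15, -4, 15]
Step 9: [0, 9, 20, 15, -4, 15, -4]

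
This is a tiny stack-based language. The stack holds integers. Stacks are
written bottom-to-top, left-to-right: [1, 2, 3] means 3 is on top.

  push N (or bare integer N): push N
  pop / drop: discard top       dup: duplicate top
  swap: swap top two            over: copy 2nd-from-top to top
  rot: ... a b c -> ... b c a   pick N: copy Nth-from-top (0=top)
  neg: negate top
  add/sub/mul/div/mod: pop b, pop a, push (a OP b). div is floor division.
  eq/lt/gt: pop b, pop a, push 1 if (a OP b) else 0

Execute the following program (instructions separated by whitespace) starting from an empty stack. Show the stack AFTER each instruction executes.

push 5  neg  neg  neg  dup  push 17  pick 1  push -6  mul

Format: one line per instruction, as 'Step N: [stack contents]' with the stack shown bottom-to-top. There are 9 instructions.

Step 1: [5]
Step 2: [-5]
Step 3: [5]
Step 4: [-5]
Step 5: [-5, -5]
Step 6: [-5, -5, 17]
Step 7: [-5, -5, 17, -5]
Step 8: [-5, -5, 17, -5, -6]
Step 9: [-5, -5, 17, 30]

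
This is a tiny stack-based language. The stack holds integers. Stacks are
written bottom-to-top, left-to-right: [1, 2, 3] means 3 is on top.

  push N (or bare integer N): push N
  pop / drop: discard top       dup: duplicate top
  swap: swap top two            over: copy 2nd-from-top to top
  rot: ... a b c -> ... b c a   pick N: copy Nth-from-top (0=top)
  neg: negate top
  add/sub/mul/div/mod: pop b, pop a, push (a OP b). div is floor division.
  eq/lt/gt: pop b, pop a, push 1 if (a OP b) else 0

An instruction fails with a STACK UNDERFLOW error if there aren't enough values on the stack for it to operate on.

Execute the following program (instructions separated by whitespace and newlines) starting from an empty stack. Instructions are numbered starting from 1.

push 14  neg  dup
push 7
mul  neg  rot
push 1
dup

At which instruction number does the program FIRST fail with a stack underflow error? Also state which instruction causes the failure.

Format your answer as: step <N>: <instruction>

Answer: step 7: rot

Derivation:
Step 1 ('push 14'): stack = [14], depth = 1
Step 2 ('neg'): stack = [-14], depth = 1
Step 3 ('dup'): stack = [-14, -14], depth = 2
Step 4 ('push 7'): stack = [-14, -14, 7], depth = 3
Step 5 ('mul'): stack = [-14, -98], depth = 2
Step 6 ('neg'): stack = [-14, 98], depth = 2
Step 7 ('rot'): needs 3 value(s) but depth is 2 — STACK UNDERFLOW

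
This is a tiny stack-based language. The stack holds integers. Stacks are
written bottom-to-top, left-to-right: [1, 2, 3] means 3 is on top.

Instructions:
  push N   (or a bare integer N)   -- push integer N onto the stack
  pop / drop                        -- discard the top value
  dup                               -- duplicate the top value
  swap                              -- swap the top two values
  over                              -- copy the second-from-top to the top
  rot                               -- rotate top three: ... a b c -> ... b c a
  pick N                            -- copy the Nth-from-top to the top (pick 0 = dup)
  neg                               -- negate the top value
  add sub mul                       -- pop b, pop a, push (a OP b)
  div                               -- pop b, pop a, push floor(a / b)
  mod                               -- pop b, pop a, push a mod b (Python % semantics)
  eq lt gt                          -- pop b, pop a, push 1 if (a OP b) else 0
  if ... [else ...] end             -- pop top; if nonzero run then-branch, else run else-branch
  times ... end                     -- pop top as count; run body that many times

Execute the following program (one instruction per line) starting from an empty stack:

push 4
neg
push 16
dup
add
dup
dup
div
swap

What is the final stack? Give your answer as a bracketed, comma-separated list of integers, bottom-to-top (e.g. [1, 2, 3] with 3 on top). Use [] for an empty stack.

After 'push 4': [4]
After 'neg': [-4]
After 'push 16': [-4, 16]
After 'dup': [-4, 16, 16]
After 'add': [-4, 32]
After 'dup': [-4, 32, 32]
After 'dup': [-4, 32, 32, 32]
After 'div': [-4, 32, 1]
After 'swap': [-4, 1, 32]

Answer: [-4, 1, 32]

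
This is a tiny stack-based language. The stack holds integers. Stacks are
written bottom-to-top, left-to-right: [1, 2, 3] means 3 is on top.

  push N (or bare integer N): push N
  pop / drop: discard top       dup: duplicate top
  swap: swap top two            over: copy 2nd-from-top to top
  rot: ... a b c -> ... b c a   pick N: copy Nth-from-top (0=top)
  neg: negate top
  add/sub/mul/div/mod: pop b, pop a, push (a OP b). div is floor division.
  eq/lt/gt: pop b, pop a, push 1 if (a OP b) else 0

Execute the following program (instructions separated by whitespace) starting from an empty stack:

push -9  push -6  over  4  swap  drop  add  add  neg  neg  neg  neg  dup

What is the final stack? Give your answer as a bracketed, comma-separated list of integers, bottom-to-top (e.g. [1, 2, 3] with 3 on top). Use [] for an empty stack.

Answer: [-11, -11]

Derivation:
After 'push -9': [-9]
After 'push -6': [-9, -6]
After 'over': [-9, -6, -9]
After 'push 4': [-9, -6, -9, 4]
After 'swap': [-9, -6, 4, -9]
After 'drop': [-9, -6, 4]
After 'add': [-9, -2]
After 'add': [-11]
After 'neg': [11]
After 'neg': [-11]
After 'neg': [11]
After 'neg': [-11]
After 'dup': [-11, -11]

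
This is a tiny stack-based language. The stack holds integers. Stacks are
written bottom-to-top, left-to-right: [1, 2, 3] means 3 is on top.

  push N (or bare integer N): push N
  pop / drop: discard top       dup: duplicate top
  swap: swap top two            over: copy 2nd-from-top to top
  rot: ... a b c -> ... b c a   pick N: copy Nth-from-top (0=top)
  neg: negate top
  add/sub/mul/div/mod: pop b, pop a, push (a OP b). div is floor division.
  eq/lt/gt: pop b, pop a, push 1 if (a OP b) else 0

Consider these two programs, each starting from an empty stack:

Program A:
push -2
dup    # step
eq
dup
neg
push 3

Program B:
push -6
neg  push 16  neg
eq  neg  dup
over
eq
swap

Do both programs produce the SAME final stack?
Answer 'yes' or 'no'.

Program A trace:
  After 'push -2': [-2]
  After 'dup': [-2, -2]
  After 'eq': [1]
  After 'dup': [1, 1]
  After 'neg': [1, -1]
  After 'push 3': [1, -1, 3]
Program A final stack: [1, -1, 3]

Program B trace:
  After 'push -6': [-6]
  After 'neg': [6]
  After 'push 16': [6, 16]
  After 'neg': [6, -16]
  After 'eq': [0]
  After 'neg': [0]
  After 'dup': [0, 0]
  After 'over': [0, 0, 0]
  After 'eq': [0, 1]
  After 'swap': [1, 0]
Program B final stack: [1, 0]
Same: no

Answer: no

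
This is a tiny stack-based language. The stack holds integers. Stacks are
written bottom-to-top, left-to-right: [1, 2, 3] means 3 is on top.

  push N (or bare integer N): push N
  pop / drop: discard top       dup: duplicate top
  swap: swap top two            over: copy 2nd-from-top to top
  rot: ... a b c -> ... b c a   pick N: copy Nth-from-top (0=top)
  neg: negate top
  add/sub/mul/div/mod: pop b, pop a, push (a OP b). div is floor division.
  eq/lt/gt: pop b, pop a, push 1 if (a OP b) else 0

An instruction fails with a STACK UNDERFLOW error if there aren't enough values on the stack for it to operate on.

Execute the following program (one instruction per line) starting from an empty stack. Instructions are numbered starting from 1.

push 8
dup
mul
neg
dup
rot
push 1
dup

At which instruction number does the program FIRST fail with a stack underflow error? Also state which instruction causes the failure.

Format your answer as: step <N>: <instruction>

Step 1 ('push 8'): stack = [8], depth = 1
Step 2 ('dup'): stack = [8, 8], depth = 2
Step 3 ('mul'): stack = [64], depth = 1
Step 4 ('neg'): stack = [-64], depth = 1
Step 5 ('dup'): stack = [-64, -64], depth = 2
Step 6 ('rot'): needs 3 value(s) but depth is 2 — STACK UNDERFLOW

Answer: step 6: rot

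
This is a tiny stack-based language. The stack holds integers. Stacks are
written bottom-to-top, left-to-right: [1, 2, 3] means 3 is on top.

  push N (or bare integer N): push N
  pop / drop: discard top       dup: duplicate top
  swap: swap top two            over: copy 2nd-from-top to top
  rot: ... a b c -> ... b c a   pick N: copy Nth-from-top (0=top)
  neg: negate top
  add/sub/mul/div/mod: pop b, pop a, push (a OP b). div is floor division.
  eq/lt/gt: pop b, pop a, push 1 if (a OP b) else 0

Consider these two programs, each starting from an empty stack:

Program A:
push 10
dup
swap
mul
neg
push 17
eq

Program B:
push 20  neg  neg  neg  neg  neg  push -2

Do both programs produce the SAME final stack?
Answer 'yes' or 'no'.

Answer: no

Derivation:
Program A trace:
  After 'push 10': [10]
  After 'dup': [10, 10]
  After 'swap': [10, 10]
  After 'mul': [100]
  After 'neg': [-100]
  After 'push 17': [-100, 17]
  After 'eq': [0]
Program A final stack: [0]

Program B trace:
  After 'push 20': [20]
  After 'neg': [-20]
  After 'neg': [20]
  After 'neg': [-20]
  After 'neg': [20]
  After 'neg': [-20]
  After 'push -2': [-20, -2]
Program B final stack: [-20, -2]
Same: no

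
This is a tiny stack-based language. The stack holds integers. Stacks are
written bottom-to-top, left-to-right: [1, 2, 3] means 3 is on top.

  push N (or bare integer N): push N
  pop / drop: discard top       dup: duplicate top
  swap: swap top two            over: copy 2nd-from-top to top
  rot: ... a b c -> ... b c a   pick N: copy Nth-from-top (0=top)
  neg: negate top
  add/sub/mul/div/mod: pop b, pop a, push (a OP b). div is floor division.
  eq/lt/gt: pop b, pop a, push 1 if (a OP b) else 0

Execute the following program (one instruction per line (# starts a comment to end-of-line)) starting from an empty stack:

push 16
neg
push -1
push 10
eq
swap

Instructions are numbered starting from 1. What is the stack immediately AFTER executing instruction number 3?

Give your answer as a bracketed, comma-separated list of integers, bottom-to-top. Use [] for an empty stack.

Answer: [-16, -1]

Derivation:
Step 1 ('push 16'): [16]
Step 2 ('neg'): [-16]
Step 3 ('push -1'): [-16, -1]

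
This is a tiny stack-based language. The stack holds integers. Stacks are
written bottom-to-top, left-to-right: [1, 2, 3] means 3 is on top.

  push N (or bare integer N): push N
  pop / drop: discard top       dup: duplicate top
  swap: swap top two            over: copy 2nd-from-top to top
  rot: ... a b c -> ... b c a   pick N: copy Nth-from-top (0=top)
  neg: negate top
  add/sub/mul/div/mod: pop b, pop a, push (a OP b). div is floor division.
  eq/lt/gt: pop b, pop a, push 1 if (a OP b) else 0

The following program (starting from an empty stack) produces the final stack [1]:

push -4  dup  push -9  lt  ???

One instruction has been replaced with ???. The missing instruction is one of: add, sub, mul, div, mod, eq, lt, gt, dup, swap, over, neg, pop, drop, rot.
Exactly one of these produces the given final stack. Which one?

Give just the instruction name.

Answer: lt

Derivation:
Stack before ???: [-4, 0]
Stack after ???:  [1]
The instruction that transforms [-4, 0] -> [1] is: lt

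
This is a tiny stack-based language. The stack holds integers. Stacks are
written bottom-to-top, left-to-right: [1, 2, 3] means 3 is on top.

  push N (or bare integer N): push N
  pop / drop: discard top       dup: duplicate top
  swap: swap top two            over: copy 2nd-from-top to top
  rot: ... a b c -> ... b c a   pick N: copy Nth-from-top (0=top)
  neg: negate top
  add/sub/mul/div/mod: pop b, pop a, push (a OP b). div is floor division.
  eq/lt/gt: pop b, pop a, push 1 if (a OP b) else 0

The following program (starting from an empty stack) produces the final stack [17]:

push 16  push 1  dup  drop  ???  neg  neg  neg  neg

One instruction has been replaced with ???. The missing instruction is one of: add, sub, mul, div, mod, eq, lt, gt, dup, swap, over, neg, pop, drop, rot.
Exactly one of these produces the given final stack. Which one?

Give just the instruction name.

Stack before ???: [16, 1]
Stack after ???:  [17]
The instruction that transforms [16, 1] -> [17] is: add

Answer: add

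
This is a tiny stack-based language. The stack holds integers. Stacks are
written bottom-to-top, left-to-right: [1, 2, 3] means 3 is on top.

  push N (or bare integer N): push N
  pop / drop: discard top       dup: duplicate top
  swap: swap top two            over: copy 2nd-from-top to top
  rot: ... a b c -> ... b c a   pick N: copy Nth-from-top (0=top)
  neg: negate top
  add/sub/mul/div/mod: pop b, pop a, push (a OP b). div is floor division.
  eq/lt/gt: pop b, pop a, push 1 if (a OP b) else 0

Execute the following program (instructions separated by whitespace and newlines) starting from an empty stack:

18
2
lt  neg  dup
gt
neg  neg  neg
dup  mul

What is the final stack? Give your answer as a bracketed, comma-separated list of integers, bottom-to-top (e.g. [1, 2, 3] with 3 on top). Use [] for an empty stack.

Answer: [0]

Derivation:
After 'push 18': [18]
After 'push 2': [18, 2]
After 'lt': [0]
After 'neg': [0]
After 'dup': [0, 0]
After 'gt': [0]
After 'neg': [0]
After 'neg': [0]
After 'neg': [0]
After 'dup': [0, 0]
After 'mul': [0]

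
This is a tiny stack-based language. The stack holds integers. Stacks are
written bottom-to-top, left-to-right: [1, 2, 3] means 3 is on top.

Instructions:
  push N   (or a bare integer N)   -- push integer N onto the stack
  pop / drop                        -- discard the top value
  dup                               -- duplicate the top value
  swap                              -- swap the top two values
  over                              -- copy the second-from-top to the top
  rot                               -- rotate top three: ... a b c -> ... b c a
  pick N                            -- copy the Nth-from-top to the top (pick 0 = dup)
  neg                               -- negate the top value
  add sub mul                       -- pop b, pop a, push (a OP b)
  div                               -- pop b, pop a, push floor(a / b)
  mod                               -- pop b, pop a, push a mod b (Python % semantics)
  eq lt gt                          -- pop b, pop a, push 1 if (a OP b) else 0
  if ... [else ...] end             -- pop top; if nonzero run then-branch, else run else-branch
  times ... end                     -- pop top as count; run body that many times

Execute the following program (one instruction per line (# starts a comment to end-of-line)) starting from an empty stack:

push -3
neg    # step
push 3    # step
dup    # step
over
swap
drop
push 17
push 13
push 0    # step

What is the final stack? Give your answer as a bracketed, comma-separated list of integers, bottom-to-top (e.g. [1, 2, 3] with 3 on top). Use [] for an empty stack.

After 'push -3': [-3]
After 'neg': [3]
After 'push 3': [3, 3]
After 'dup': [3, 3, 3]
After 'over': [3, 3, 3, 3]
After 'swap': [3, 3, 3, 3]
After 'drop': [3, 3, 3]
After 'push 17': [3, 3, 3, 17]
After 'push 13': [3, 3, 3, 17, 13]
After 'push 0': [3, 3, 3, 17, 13, 0]

Answer: [3, 3, 3, 17, 13, 0]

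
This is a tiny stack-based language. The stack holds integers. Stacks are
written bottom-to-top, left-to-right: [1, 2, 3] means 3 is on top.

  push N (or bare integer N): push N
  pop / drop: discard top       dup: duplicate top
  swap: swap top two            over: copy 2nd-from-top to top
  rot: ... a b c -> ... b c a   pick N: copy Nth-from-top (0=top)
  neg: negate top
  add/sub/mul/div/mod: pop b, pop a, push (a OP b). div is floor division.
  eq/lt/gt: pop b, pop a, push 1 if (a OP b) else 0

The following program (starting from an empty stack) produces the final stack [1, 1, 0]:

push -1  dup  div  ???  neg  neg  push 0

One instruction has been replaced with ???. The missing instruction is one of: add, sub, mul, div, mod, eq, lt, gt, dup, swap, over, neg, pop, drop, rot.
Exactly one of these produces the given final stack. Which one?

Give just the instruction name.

Answer: dup

Derivation:
Stack before ???: [1]
Stack after ???:  [1, 1]
The instruction that transforms [1] -> [1, 1] is: dup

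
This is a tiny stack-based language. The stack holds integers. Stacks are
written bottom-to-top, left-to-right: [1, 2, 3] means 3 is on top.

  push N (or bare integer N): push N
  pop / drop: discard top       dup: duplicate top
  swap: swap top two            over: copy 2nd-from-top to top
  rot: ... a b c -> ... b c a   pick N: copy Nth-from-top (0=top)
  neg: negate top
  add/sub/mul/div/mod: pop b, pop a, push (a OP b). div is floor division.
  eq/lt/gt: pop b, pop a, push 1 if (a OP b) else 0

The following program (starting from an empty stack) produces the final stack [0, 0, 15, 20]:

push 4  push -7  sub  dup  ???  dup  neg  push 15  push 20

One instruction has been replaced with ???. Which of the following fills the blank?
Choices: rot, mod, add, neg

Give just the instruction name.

Stack before ???: [11, 11]
Stack after ???:  [0]
Checking each choice:
  rot: stack underflow (need 3, have 2)
  mod: MATCH
  add: produces [22, -22, 15, 20]
  neg: produces [11, -11, 11, 15, 20]


Answer: mod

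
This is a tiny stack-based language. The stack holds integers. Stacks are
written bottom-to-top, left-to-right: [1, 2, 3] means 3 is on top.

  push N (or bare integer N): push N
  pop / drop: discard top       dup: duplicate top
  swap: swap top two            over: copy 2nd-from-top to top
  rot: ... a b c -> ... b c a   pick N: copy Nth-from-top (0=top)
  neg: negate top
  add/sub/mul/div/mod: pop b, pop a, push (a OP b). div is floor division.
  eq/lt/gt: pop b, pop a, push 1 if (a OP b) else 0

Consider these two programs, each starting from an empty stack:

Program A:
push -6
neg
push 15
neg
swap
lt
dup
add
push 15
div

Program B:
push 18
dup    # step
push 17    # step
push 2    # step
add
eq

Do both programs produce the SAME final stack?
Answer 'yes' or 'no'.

Answer: no

Derivation:
Program A trace:
  After 'push -6': [-6]
  After 'neg': [6]
  After 'push 15': [6, 15]
  After 'neg': [6, -15]
  After 'swap': [-15, 6]
  After 'lt': [1]
  After 'dup': [1, 1]
  After 'add': [2]
  After 'push 15': [2, 15]
  After 'div': [0]
Program A final stack: [0]

Program B trace:
  After 'push 18': [18]
  After 'dup': [18, 18]
  After 'push 17': [18, 18, 17]
  After 'push 2': [18, 18, 17, 2]
  After 'add': [18, 18, 19]
  After 'eq': [18, 0]
Program B final stack: [18, 0]
Same: no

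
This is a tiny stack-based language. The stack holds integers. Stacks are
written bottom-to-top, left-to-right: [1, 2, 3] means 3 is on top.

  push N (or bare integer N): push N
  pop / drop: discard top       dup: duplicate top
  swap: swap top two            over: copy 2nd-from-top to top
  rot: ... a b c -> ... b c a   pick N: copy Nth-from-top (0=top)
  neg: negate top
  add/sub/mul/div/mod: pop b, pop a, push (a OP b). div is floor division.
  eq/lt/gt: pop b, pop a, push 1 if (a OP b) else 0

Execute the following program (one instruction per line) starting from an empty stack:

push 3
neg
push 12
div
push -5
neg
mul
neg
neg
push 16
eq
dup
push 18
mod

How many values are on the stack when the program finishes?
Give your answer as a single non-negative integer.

After 'push 3': stack = [3] (depth 1)
After 'neg': stack = [-3] (depth 1)
After 'push 12': stack = [-3, 12] (depth 2)
After 'div': stack = [-1] (depth 1)
After 'push -5': stack = [-1, -5] (depth 2)
After 'neg': stack = [-1, 5] (depth 2)
After 'mul': stack = [-5] (depth 1)
After 'neg': stack = [5] (depth 1)
After 'neg': stack = [-5] (depth 1)
After 'push 16': stack = [-5, 16] (depth 2)
After 'eq': stack = [0] (depth 1)
After 'dup': stack = [0, 0] (depth 2)
After 'push 18': stack = [0, 0, 18] (depth 3)
After 'mod': stack = [0, 0] (depth 2)

Answer: 2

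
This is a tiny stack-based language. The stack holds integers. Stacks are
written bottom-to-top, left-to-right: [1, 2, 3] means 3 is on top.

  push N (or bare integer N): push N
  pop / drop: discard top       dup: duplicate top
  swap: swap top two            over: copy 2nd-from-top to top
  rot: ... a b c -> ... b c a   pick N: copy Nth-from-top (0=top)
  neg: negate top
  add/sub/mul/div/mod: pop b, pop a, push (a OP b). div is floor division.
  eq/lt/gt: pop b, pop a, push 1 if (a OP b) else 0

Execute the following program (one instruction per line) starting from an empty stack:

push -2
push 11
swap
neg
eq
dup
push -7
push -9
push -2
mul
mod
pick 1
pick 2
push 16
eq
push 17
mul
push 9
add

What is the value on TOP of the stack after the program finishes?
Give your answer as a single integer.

Answer: 9

Derivation:
After 'push -2': [-2]
After 'push 11': [-2, 11]
After 'swap': [11, -2]
After 'neg': [11, 2]
After 'eq': [0]
After 'dup': [0, 0]
After 'push -7': [0, 0, -7]
After 'push -9': [0, 0, -7, -9]
After 'push -2': [0, 0, -7, -9, -2]
After 'mul': [0, 0, -7, 18]
After 'mod': [0, 0, 11]
After 'pick 1': [0, 0, 11, 0]
After 'pick 2': [0, 0, 11, 0, 0]
After 'push 16': [0, 0, 11, 0, 0, 16]
After 'eq': [0, 0, 11, 0, 0]
After 'push 17': [0, 0, 11, 0, 0, 17]
After 'mul': [0, 0, 11, 0, 0]
After 'push 9': [0, 0, 11, 0, 0, 9]
After 'add': [0, 0, 11, 0, 9]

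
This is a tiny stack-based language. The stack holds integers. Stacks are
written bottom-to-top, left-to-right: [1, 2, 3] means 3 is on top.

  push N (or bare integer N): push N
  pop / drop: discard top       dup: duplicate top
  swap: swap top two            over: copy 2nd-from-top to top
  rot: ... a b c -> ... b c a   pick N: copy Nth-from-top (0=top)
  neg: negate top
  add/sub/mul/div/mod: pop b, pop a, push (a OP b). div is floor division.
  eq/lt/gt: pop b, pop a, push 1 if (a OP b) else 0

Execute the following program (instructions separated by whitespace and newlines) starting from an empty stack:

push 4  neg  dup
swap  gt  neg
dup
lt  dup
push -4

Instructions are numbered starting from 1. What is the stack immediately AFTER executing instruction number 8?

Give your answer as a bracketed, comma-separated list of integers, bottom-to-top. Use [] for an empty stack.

Step 1 ('push 4'): [4]
Step 2 ('neg'): [-4]
Step 3 ('dup'): [-4, -4]
Step 4 ('swap'): [-4, -4]
Step 5 ('gt'): [0]
Step 6 ('neg'): [0]
Step 7 ('dup'): [0, 0]
Step 8 ('lt'): [0]

Answer: [0]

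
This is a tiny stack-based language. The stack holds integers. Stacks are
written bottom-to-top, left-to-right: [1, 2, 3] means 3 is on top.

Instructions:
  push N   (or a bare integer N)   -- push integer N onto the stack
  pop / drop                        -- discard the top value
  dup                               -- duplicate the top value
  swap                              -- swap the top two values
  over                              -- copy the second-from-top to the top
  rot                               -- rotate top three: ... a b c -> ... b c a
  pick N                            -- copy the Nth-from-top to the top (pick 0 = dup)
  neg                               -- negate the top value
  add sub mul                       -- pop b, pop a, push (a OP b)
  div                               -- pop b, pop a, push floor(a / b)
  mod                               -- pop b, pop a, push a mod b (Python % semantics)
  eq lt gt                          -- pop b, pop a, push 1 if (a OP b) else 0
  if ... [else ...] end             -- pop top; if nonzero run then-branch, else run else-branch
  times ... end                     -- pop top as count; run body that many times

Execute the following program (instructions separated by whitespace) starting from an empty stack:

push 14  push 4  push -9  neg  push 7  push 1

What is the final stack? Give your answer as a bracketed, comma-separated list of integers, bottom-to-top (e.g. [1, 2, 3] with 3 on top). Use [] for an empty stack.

After 'push 14': [14]
After 'push 4': [14, 4]
After 'push -9': [14, 4, -9]
After 'neg': [14, 4, 9]
After 'push 7': [14, 4, 9, 7]
After 'push 1': [14, 4, 9, 7, 1]

Answer: [14, 4, 9, 7, 1]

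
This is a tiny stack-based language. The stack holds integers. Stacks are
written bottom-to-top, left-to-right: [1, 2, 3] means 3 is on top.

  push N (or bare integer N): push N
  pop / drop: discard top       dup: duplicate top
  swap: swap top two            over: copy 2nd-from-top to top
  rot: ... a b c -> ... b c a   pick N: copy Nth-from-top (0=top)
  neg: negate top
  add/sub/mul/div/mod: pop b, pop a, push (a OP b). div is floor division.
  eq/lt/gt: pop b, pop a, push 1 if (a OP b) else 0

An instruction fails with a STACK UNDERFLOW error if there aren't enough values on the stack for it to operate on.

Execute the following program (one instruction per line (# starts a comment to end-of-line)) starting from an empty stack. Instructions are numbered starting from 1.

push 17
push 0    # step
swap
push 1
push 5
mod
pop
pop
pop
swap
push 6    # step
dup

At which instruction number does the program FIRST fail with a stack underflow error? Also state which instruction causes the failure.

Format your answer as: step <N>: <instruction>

Step 1 ('push 17'): stack = [17], depth = 1
Step 2 ('push 0'): stack = [17, 0], depth = 2
Step 3 ('swap'): stack = [0, 17], depth = 2
Step 4 ('push 1'): stack = [0, 17, 1], depth = 3
Step 5 ('push 5'): stack = [0, 17, 1, 5], depth = 4
Step 6 ('mod'): stack = [0, 17, 1], depth = 3
Step 7 ('pop'): stack = [0, 17], depth = 2
Step 8 ('pop'): stack = [0], depth = 1
Step 9 ('pop'): stack = [], depth = 0
Step 10 ('swap'): needs 2 value(s) but depth is 0 — STACK UNDERFLOW

Answer: step 10: swap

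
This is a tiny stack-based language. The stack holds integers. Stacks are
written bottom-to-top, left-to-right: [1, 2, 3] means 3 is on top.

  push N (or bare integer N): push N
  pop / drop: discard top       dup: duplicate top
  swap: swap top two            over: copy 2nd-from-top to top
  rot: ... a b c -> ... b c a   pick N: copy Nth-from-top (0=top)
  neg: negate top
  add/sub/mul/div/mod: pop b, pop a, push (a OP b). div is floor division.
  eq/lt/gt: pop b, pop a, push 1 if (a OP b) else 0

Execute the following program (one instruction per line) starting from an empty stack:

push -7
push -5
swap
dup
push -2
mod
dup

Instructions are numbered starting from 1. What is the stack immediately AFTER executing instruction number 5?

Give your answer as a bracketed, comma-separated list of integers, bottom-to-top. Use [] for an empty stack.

Step 1 ('push -7'): [-7]
Step 2 ('push -5'): [-7, -5]
Step 3 ('swap'): [-5, -7]
Step 4 ('dup'): [-5, -7, -7]
Step 5 ('push -2'): [-5, -7, -7, -2]

Answer: [-5, -7, -7, -2]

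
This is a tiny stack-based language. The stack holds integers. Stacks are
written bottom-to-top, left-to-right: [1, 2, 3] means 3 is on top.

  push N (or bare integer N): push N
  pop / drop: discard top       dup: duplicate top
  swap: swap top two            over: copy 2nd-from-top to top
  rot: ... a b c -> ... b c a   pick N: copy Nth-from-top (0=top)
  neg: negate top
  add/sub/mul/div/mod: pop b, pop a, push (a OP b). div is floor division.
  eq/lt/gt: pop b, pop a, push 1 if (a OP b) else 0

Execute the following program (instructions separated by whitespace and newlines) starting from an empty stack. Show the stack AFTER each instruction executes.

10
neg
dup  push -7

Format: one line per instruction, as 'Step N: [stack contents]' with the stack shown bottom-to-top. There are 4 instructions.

Step 1: [10]
Step 2: [-10]
Step 3: [-10, -10]
Step 4: [-10, -10, -7]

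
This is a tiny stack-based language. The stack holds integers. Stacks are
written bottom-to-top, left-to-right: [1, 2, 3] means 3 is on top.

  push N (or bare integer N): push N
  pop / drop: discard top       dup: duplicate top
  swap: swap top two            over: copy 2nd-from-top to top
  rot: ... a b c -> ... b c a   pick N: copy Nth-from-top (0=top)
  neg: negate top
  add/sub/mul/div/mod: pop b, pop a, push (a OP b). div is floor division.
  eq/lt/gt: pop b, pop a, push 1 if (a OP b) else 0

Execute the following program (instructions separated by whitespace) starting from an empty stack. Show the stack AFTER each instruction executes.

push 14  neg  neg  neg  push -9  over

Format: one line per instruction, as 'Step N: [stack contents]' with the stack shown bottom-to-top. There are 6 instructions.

Step 1: [14]
Step 2: [-14]
Step 3: [14]
Step 4: [-14]
Step 5: [-14, -9]
Step 6: [-14, -9, -14]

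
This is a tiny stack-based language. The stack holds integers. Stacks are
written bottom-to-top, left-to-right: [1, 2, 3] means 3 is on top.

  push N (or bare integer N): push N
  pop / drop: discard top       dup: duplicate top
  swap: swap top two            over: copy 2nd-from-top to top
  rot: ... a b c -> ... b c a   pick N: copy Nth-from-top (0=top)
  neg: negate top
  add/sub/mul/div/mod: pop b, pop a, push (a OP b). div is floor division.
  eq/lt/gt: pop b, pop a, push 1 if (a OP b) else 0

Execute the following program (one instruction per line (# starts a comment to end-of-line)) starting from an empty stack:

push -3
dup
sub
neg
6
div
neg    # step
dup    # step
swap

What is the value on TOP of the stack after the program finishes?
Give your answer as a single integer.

Answer: 0

Derivation:
After 'push -3': [-3]
After 'dup': [-3, -3]
After 'sub': [0]
After 'neg': [0]
After 'push 6': [0, 6]
After 'div': [0]
After 'neg': [0]
After 'dup': [0, 0]
After 'swap': [0, 0]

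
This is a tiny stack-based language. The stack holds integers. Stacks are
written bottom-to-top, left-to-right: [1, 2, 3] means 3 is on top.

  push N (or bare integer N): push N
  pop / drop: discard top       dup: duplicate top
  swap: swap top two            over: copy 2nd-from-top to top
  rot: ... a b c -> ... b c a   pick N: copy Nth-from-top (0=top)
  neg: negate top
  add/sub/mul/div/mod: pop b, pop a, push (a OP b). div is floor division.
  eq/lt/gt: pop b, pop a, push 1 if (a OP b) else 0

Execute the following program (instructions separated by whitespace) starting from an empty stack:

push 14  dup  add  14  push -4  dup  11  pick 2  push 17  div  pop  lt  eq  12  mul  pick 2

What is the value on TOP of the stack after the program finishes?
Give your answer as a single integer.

Answer: 28

Derivation:
After 'push 14': [14]
After 'dup': [14, 14]
After 'add': [28]
After 'push 14': [28, 14]
After 'push -4': [28, 14, -4]
After 'dup': [28, 14, -4, -4]
After 'push 11': [28, 14, -4, -4, 11]
After 'pick 2': [28, 14, -4, -4, 11, -4]
After 'push 17': [28, 14, -4, -4, 11, -4, 17]
After 'div': [28, 14, -4, -4, 11, -1]
After 'pop': [28, 14, -4, -4, 11]
After 'lt': [28, 14, -4, 1]
After 'eq': [28, 14, 0]
After 'push 12': [28, 14, 0, 12]
After 'mul': [28, 14, 0]
After 'pick 2': [28, 14, 0, 28]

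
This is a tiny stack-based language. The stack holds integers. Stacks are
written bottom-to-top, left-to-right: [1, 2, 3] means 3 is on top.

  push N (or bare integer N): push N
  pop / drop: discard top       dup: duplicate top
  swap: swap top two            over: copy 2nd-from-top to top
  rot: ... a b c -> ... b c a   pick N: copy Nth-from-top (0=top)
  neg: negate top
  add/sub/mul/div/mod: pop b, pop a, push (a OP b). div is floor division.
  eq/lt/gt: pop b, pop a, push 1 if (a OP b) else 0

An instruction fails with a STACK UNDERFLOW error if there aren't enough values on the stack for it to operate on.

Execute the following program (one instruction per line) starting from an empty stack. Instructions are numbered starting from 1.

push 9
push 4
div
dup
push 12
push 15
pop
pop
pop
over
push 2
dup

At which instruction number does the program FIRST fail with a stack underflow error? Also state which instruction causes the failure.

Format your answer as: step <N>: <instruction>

Answer: step 10: over

Derivation:
Step 1 ('push 9'): stack = [9], depth = 1
Step 2 ('push 4'): stack = [9, 4], depth = 2
Step 3 ('div'): stack = [2], depth = 1
Step 4 ('dup'): stack = [2, 2], depth = 2
Step 5 ('push 12'): stack = [2, 2, 12], depth = 3
Step 6 ('push 15'): stack = [2, 2, 12, 15], depth = 4
Step 7 ('pop'): stack = [2, 2, 12], depth = 3
Step 8 ('pop'): stack = [2, 2], depth = 2
Step 9 ('pop'): stack = [2], depth = 1
Step 10 ('over'): needs 2 value(s) but depth is 1 — STACK UNDERFLOW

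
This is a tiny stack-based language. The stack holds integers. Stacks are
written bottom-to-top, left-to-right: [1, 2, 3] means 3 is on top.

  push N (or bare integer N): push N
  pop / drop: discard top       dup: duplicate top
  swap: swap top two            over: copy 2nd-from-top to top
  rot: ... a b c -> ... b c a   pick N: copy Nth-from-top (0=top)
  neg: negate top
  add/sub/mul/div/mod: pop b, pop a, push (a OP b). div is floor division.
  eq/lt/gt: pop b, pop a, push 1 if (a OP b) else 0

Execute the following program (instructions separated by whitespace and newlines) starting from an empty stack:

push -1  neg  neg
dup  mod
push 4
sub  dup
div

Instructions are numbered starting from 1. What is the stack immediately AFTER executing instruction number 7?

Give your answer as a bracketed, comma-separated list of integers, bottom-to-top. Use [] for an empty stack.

Answer: [-4]

Derivation:
Step 1 ('push -1'): [-1]
Step 2 ('neg'): [1]
Step 3 ('neg'): [-1]
Step 4 ('dup'): [-1, -1]
Step 5 ('mod'): [0]
Step 6 ('push 4'): [0, 4]
Step 7 ('sub'): [-4]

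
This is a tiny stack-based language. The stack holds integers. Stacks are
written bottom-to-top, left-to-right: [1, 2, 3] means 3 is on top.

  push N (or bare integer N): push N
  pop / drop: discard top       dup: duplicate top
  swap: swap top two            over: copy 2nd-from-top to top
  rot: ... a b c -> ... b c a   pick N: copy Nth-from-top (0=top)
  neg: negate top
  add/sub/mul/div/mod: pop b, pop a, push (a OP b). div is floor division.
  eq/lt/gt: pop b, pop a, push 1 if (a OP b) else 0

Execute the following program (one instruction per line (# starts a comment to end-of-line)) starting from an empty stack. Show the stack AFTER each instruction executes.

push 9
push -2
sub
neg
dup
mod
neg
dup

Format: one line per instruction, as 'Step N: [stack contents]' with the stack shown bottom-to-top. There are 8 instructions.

Step 1: [9]
Step 2: [9, -2]
Step 3: [11]
Step 4: [-11]
Step 5: [-11, -11]
Step 6: [0]
Step 7: [0]
Step 8: [0, 0]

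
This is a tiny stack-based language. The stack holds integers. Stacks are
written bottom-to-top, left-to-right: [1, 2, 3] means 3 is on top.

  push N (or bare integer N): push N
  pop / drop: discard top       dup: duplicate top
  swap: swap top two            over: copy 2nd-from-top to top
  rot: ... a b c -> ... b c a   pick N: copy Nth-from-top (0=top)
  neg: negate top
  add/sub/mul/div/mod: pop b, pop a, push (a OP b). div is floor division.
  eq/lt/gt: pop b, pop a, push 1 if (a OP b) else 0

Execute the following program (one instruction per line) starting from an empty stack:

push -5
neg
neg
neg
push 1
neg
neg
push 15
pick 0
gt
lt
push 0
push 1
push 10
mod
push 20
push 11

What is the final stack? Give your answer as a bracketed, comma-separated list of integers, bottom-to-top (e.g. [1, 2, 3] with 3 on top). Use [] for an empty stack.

After 'push -5': [-5]
After 'neg': [5]
After 'neg': [-5]
After 'neg': [5]
After 'push 1': [5, 1]
After 'neg': [5, -1]
After 'neg': [5, 1]
After 'push 15': [5, 1, 15]
After 'pick 0': [5, 1, 15, 15]
After 'gt': [5, 1, 0]
After 'lt': [5, 0]
After 'push 0': [5, 0, 0]
After 'push 1': [5, 0, 0, 1]
After 'push 10': [5, 0, 0, 1, 10]
After 'mod': [5, 0, 0, 1]
After 'push 20': [5, 0, 0, 1, 20]
After 'push 11': [5, 0, 0, 1, 20, 11]

Answer: [5, 0, 0, 1, 20, 11]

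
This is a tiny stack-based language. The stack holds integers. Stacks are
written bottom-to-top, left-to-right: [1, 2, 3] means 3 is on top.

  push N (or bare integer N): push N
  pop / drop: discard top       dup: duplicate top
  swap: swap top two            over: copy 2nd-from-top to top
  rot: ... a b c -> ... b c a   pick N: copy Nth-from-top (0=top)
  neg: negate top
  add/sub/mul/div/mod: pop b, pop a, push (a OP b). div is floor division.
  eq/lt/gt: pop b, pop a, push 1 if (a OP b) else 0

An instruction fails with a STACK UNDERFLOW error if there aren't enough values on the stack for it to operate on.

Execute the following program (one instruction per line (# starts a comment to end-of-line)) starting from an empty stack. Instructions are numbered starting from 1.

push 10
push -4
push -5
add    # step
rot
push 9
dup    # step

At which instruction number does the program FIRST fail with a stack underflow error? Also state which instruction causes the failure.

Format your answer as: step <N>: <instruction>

Answer: step 5: rot

Derivation:
Step 1 ('push 10'): stack = [10], depth = 1
Step 2 ('push -4'): stack = [10, -4], depth = 2
Step 3 ('push -5'): stack = [10, -4, -5], depth = 3
Step 4 ('add'): stack = [10, -9], depth = 2
Step 5 ('rot'): needs 3 value(s) but depth is 2 — STACK UNDERFLOW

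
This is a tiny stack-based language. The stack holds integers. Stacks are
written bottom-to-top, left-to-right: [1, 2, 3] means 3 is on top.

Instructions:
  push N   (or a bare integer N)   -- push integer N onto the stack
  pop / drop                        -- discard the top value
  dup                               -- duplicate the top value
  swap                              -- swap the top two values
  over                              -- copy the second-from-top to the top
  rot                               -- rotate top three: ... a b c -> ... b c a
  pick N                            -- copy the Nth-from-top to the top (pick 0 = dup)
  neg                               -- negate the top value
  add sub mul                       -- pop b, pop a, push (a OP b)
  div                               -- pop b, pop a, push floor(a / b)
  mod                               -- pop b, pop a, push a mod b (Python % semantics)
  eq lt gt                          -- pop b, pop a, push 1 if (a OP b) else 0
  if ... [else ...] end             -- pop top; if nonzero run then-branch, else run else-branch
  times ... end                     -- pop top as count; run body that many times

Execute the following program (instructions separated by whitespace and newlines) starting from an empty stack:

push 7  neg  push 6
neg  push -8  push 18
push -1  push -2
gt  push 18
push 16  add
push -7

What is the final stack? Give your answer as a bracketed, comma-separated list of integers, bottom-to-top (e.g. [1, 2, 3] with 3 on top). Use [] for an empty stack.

Answer: [-7, -6, -8, 18, 1, 34, -7]

Derivation:
After 'push 7': [7]
After 'neg': [-7]
After 'push 6': [-7, 6]
After 'neg': [-7, -6]
After 'push -8': [-7, -6, -8]
After 'push 18': [-7, -6, -8, 18]
After 'push -1': [-7, -6, -8, 18, -1]
After 'push -2': [-7, -6, -8, 18, -1, -2]
After 'gt': [-7, -6, -8, 18, 1]
After 'push 18': [-7, -6, -8, 18, 1, 18]
After 'push 16': [-7, -6, -8, 18, 1, 18, 16]
After 'add': [-7, -6, -8, 18, 1, 34]
After 'push -7': [-7, -6, -8, 18, 1, 34, -7]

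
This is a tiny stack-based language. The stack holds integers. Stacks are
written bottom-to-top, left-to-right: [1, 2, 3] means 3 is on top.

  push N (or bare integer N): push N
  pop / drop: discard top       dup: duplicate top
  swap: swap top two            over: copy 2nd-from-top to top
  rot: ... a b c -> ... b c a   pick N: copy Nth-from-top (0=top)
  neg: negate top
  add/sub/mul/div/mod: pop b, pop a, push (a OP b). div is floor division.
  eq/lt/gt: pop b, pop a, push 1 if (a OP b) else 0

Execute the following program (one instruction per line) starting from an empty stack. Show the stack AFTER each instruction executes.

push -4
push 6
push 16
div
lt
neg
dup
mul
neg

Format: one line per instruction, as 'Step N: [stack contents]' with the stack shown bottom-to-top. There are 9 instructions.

Step 1: [-4]
Step 2: [-4, 6]
Step 3: [-4, 6, 16]
Step 4: [-4, 0]
Step 5: [1]
Step 6: [-1]
Step 7: [-1, -1]
Step 8: [1]
Step 9: [-1]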